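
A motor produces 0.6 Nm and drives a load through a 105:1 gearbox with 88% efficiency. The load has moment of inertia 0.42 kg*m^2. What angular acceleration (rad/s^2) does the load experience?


tau_out = tau_motor * N * eta
= 0.6 * 105 * 0.88 = 55.44 Nm
alpha = tau_out / I = 55.44 / 0.42
= 132.0 rad/s^2


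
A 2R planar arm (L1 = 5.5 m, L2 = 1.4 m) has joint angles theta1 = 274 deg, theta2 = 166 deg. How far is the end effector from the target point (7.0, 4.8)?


End effector via forward kinematics:
x = L1*cos(t1) + L2*cos(t1+t2) = 0.6268
y = L1*sin(t1) + L2*sin(t1+t2) = -4.1079
Distance to target:
d = sqrt((7.0 - 0.6268)^2 + (4.8 - -4.1079)^2)
= sqrt(40.6181 + 79.3502)
= 10.953 m


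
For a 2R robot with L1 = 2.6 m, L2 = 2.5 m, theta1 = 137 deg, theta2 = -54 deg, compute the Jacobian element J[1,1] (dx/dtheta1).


J[1,1] = -L1*sin(t1) - L2*sin(t1+t2)
= -2.6*sin(137) - 2.5*sin(83)
= -4.2546


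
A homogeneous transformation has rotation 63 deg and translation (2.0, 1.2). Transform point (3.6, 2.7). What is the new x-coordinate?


x' = cos(theta)*px - sin(theta)*py + tx
= 0.454*3.6 - 0.891*2.7 + 2.0
= 1.2286


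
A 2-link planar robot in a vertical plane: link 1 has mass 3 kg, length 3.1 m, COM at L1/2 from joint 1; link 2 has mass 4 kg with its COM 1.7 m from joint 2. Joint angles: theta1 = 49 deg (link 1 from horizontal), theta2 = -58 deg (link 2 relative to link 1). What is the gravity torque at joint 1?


Horizontal distance from joint 1 to link-1 COM:
  x_c1 = (L1/2)*cos(t1) = 1.55 * 0.6561 = 1.0169 m
Horizontal distance from joint 1 to link-2 COM:
  x_c2 = L1*cos(t1) + Lc2*cos(t1+t2)
       = 3.1*0.6561 + 1.7*0.9877 = 3.7129 m
tau1 = m1*g*x_c1 + m2*g*x_c2
     = 3*9.81*1.0169 + 4*9.81*3.7129
     = 29.9271 + 145.6924
     = 175.6195 Nm


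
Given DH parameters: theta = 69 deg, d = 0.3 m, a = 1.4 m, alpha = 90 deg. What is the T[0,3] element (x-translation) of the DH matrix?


T[0,3] = a * cos(theta)
= 1.4 * cos(69 deg)
= 1.4 * 0.3584
= 0.5017


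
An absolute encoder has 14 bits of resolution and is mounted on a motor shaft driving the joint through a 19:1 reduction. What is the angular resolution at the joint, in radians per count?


counts = 2^14 = 16384
effective counts at joint = 16384 * 19 = 311296
resolution = 2*pi / 311296
= 2.0184e-05 rad/count


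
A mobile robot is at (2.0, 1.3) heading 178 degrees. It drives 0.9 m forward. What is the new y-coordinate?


y_new = y0 + d*sin(theta)
= 1.3 + 0.9*sin(178)
= 1.3 + 0.0314
= 1.3314


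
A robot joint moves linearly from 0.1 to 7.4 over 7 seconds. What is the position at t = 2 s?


s = t/T = 2/7 = 0.2857
p(t) = p0 + (pf-p0)*s
= 0.1 + (7.4 - 0.1) * 0.2857
= 2.1857


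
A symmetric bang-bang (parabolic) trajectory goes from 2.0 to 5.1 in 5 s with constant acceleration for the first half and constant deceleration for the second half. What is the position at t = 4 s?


Symmetric rest-to-rest: each phase covers (pf-p0)/2 in time T/2. 0.5*a*(T/2)^2 = (pf-p0)/2 => a = 4*(pf-p0)/T^2
a = 4*(5.1-2.0)/5^2 = 0.496
t = 4 is in the deceleration phase (t > T/2).
p = pf - 0.5*a*(T-t)^2 = 5.1 - 0.5*0.496*1^2
= 4.852


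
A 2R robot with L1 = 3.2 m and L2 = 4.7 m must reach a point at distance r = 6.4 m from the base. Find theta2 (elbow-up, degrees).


cos(theta2) = (r^2 - L1^2 - L2^2) / (2*L1*L2)
cos(theta2) = (40.96 - 10.24 - 22.09) / 30.08
cos(theta2) = 0.286902
theta2 = 73.3275 degrees


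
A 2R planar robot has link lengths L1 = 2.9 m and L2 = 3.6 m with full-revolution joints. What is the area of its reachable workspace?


r_max = L1 + L2 = 6.5 m
r_min = |L1 - L2| = 0.7 m
Area = pi*(r_max^2 - r_min^2)
= pi*(42.25 - 0.49)
= pi * 41.76
= 131.1929 m^2


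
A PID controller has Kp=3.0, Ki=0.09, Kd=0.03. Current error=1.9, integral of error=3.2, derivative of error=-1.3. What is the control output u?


u = Kp*e + Ki*int(e) + Kd*de/dt
= 3.0*1.9 + 0.09*3.2 + 0.03*(-1.3)
= 5.7 + 0.288 + -0.039
= 5.949


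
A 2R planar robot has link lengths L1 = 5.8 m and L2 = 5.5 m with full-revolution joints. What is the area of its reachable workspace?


r_max = L1 + L2 = 11.3 m
r_min = |L1 - L2| = 0.3 m
Area = pi*(r_max^2 - r_min^2)
= pi*(127.69 - 0.09)
= pi * 127.6
= 400.8672 m^2


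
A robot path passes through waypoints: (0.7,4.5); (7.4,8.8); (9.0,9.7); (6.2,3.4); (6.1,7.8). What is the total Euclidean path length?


Segment lengths:
  seg1 = sqrt((6.7)^2 + (4.3)^2) = 7.9612
  seg2 = sqrt((1.6)^2 + (0.9)^2) = 1.8358
  seg3 = sqrt((-2.8)^2 + (-6.3)^2) = 6.8942
  seg4 = sqrt((-0.1)^2 + (4.4)^2) = 4.4011
Total = 21.0922


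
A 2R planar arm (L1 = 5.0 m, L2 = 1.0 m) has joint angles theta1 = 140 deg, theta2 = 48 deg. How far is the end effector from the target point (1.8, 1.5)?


End effector via forward kinematics:
x = L1*cos(t1) + L2*cos(t1+t2) = -4.8205
y = L1*sin(t1) + L2*sin(t1+t2) = 3.0748
Distance to target:
d = sqrt((1.8 - -4.8205)^2 + (1.5 - 3.0748)^2)
= sqrt(43.8309 + 2.4799)
= 6.8052 m


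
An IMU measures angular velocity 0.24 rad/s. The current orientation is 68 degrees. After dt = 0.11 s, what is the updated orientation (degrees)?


delta_theta = w * dt = 0.24 * 0.11 = 0.0264 rad
= 1.5126 deg
theta_new = 68 + 1.5126 = 69.5126 deg


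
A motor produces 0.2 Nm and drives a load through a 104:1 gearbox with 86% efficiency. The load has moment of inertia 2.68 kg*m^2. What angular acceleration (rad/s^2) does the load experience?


tau_out = tau_motor * N * eta
= 0.2 * 104 * 0.86 = 17.888 Nm
alpha = tau_out / I = 17.888 / 2.68
= 6.6746 rad/s^2


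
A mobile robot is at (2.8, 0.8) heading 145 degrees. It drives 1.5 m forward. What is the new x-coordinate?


x_new = x0 + d*cos(theta)
= 2.8 + 1.5*cos(145)
= 2.8 + -1.2287
= 1.5713


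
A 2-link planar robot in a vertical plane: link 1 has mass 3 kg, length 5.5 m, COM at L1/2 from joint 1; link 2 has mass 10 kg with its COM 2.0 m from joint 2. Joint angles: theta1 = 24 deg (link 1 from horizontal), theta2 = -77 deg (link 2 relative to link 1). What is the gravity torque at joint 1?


Horizontal distance from joint 1 to link-1 COM:
  x_c1 = (L1/2)*cos(t1) = 2.75 * 0.9135 = 2.5123 m
Horizontal distance from joint 1 to link-2 COM:
  x_c2 = L1*cos(t1) + Lc2*cos(t1+t2)
       = 5.5*0.9135 + 2.0*0.6018 = 6.2281 m
tau1 = m1*g*x_c1 + m2*g*x_c2
     = 3*9.81*2.5123 + 10*9.81*6.2281
     = 73.9355 + 610.9796
     = 684.9151 Nm


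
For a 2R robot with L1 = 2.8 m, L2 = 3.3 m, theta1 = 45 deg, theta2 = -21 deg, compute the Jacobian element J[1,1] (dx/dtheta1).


J[1,1] = -L1*sin(t1) - L2*sin(t1+t2)
= -2.8*sin(45) - 3.3*sin(24)
= -3.3221


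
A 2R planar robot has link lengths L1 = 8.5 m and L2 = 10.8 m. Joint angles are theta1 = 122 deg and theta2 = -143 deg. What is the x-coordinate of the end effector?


Convert angles to radians: theta1 = 2.1293, theta2 = -2.4958
x = L1*cos(theta1) + L2*cos(theta1+theta2)
x = -4.5043 + 10.0827
x = 5.5784


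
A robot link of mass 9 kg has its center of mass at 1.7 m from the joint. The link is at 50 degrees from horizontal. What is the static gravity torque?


tau = m*g*L*cos(angle)
= 9 * 9.81 * 1.7 * cos(50 deg)
= 9 * 9.81 * 1.7 * 0.6428
= 96.4779 Nm


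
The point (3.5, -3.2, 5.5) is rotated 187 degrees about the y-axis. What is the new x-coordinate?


Rotation about y-axis: x' = x*cos(theta) + z*sin(theta)
= 3.5 * -0.9925 + 5.5 * -0.1219
= -4.1442


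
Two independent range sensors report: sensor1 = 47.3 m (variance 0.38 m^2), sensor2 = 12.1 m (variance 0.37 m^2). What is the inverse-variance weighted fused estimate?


w1 = (1/var1) / (1/var1 + 1/var2)
   = 2.6316 / (2.6316 + 2.7027) = 0.4933
w2 = 1 - w1 = 0.5067
fused = w1*s1 + w2*s2 = 23.3347 + 6.1307
= 29.4653 m


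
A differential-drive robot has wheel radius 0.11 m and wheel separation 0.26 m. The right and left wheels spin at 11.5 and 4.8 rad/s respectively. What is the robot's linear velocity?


vR = r*wR = 0.11*11.5 = 1.265 m/s
vL = r*wL = 0.11*4.8 = 0.528 m/s
v = (vR+vL)/2 = 0.8965 m/s
omega = (vR-vL)/L = 2.8346 rad/s
linear velocity = 0.8965 m/s


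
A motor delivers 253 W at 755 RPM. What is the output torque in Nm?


omega = 755 * 2*pi/60 = 79.0634 rad/s
tau = P / omega = 253 / 79.0634
= 3.2 Nm


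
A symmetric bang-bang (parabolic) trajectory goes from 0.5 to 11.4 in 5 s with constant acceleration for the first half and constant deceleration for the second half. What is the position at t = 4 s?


Symmetric rest-to-rest: each phase covers (pf-p0)/2 in time T/2. 0.5*a*(T/2)^2 = (pf-p0)/2 => a = 4*(pf-p0)/T^2
a = 4*(11.4-0.5)/5^2 = 1.744
t = 4 is in the deceleration phase (t > T/2).
p = pf - 0.5*a*(T-t)^2 = 11.4 - 0.5*1.744*1^2
= 10.528


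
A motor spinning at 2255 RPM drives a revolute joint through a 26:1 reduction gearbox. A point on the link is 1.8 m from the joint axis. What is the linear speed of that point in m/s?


omega_motor = 2255 * 2*pi/60 = 236.143 rad/s
omega_joint = omega_motor / 26 = 9.0824 rad/s
v = omega_joint * r = 9.0824 * 1.8
= 16.3484 m/s


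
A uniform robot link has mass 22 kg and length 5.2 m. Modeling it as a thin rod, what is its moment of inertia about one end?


I = (1/3) * m * L^2
= (1/3) * 22 * 5.2^2
= 0.333333 * 22 * 27.04
= 198.2933 kg*m^2


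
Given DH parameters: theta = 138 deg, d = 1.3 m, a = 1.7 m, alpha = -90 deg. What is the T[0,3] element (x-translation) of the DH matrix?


T[0,3] = a * cos(theta)
= 1.7 * cos(138 deg)
= 1.7 * -0.7431
= -1.2633


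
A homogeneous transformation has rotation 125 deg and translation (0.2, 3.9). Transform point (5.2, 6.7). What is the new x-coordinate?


x' = cos(theta)*px - sin(theta)*py + tx
= -0.5736*5.2 - 0.8192*6.7 + 0.2
= -8.2709


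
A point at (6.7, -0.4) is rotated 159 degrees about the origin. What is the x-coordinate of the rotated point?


x' = x*cos(theta) - y*sin(theta)
cos(159 deg) = -0.9336, sin(159 deg) = 0.3584
x' = 6.7 * -0.9336 - -0.4 * 0.3584
= -6.255 - -0.1433
= -6.1116


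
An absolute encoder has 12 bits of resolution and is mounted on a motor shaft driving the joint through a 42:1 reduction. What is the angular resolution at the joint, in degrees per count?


counts = 2^12 = 4096
effective counts at joint = 4096 * 42 = 172032
resolution = 360 / 172032
= 0.0021 deg/count


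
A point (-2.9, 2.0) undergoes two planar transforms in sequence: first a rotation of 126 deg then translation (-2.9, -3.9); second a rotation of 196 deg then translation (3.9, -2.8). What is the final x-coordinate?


After transform 1:
x1 = cos(126)*-2.9 - sin(126)*2.0 + -2.9 = -2.8135
y1 = sin(126)*-2.9 + cos(126)*2.0 + -3.9 = -7.4217
After transform 2:
x2 = cos(196)*-2.8135 - sin(196)*-7.4217 + 3.9
= 4.5588


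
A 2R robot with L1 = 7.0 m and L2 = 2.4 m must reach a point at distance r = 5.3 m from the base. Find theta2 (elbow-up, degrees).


cos(theta2) = (r^2 - L1^2 - L2^2) / (2*L1*L2)
cos(theta2) = (28.09 - 49.0 - 5.76) / 33.6
cos(theta2) = -0.79375
theta2 = 142.5373 degrees


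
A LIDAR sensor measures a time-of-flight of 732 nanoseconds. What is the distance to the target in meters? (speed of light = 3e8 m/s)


tof = 732 ns = 7.32e-07 s
dist = c * tof / 2
= 3e8 * 7.32e-07 / 2
= 109.8 m


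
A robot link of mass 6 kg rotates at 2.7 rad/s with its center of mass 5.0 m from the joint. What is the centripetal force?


F = m * omega^2 * r
= 6 * 2.7^2 * 5.0
= 6 * 7.29 * 5.0
= 218.7 N


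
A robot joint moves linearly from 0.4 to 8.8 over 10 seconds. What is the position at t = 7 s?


s = t/T = 7/10 = 0.7
p(t) = p0 + (pf-p0)*s
= 0.4 + (8.8 - 0.4) * 0.7
= 6.28


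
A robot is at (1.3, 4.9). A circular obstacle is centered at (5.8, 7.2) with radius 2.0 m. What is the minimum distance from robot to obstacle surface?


center_dist = sqrt((1.3-5.8)^2 + (4.9-7.2)^2)
= sqrt(20.25 + 5.29)
= 5.0537
min_dist = center_dist - radius = 5.0537 - 2.0 = 3.0537 m


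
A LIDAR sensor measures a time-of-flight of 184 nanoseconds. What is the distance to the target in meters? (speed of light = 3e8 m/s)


tof = 184 ns = 1.84e-07 s
dist = c * tof / 2
= 3e8 * 1.84e-07 / 2
= 27.6 m


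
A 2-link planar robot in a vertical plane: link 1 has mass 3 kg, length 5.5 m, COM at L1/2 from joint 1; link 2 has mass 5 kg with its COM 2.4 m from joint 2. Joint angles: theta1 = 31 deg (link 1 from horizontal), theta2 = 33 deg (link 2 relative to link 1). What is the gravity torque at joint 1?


Horizontal distance from joint 1 to link-1 COM:
  x_c1 = (L1/2)*cos(t1) = 2.75 * 0.8572 = 2.3572 m
Horizontal distance from joint 1 to link-2 COM:
  x_c2 = L1*cos(t1) + Lc2*cos(t1+t2)
       = 5.5*0.8572 + 2.4*0.4384 = 5.7665 m
tau1 = m1*g*x_c1 + m2*g*x_c2
     = 3*9.81*2.3572 + 5*9.81*5.7665
     = 69.3727 + 282.8474
     = 352.2201 Nm


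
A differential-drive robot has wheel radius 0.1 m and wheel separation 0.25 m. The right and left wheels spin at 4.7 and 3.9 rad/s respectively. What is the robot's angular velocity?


vR = r*wR = 0.1*4.7 = 0.47 m/s
vL = r*wL = 0.1*3.9 = 0.39 m/s
v = (vR+vL)/2 = 0.43 m/s
omega = (vR-vL)/L = 0.32 rad/s
angular velocity = 0.32 rad/s


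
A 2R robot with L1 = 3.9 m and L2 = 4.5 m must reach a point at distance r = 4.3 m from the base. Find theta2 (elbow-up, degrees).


cos(theta2) = (r^2 - L1^2 - L2^2) / (2*L1*L2)
cos(theta2) = (18.49 - 15.21 - 20.25) / 35.1
cos(theta2) = -0.483476
theta2 = 118.9127 degrees


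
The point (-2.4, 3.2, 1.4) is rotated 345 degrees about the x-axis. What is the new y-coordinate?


Rotation about x-axis: y' = y*cos(theta) - z*sin(theta)
= 3.2 * 0.9659 - 1.4 * -0.2588
= 3.4533


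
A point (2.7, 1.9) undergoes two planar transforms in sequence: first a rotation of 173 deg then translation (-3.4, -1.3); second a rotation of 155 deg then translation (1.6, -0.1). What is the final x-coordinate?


After transform 1:
x1 = cos(173)*2.7 - sin(173)*1.9 + -3.4 = -6.3114
y1 = sin(173)*2.7 + cos(173)*1.9 + -1.3 = -2.8568
After transform 2:
x2 = cos(155)*-6.3114 - sin(155)*-2.8568 + 1.6
= 8.5274


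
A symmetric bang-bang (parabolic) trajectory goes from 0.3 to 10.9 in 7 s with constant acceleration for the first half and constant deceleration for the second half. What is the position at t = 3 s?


Symmetric rest-to-rest: each phase covers (pf-p0)/2 in time T/2. 0.5*a*(T/2)^2 = (pf-p0)/2 => a = 4*(pf-p0)/T^2
a = 4*(10.9-0.3)/7^2 = 0.8653
t = 3 is in the acceleration phase (t <= T/2).
p = p0 + 0.5*a*t^2 = 0.3 + 0.5*0.8653*3^2
= 4.1939


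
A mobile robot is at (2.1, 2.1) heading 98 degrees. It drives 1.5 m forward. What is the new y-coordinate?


y_new = y0 + d*sin(theta)
= 2.1 + 1.5*sin(98)
= 2.1 + 1.4854
= 3.5854


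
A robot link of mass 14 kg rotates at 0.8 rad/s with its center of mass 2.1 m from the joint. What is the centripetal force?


F = m * omega^2 * r
= 14 * 0.8^2 * 2.1
= 14 * 0.64 * 2.1
= 18.816 N


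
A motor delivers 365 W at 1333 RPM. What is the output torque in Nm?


omega = 1333 * 2*pi/60 = 139.5914 rad/s
tau = P / omega = 365 / 139.5914
= 2.6148 Nm


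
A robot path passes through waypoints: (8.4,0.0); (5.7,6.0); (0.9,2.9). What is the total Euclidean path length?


Segment lengths:
  seg1 = sqrt((-2.7)^2 + (6.0)^2) = 6.5795
  seg2 = sqrt((-4.8)^2 + (-3.1)^2) = 5.714
Total = 12.2935


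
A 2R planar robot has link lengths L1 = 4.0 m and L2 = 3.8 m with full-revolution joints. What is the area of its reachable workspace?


r_max = L1 + L2 = 7.8 m
r_min = |L1 - L2| = 0.2 m
Area = pi*(r_max^2 - r_min^2)
= pi*(60.84 - 0.04)
= pi * 60.8
= 191.0088 m^2


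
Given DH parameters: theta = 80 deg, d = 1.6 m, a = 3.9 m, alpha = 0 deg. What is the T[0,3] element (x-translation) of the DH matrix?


T[0,3] = a * cos(theta)
= 3.9 * cos(80 deg)
= 3.9 * 0.1736
= 0.6772


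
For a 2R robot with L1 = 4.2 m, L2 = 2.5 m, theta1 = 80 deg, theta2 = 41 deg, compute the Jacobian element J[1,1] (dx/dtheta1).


J[1,1] = -L1*sin(t1) - L2*sin(t1+t2)
= -4.2*sin(80) - 2.5*sin(121)
= -6.2791


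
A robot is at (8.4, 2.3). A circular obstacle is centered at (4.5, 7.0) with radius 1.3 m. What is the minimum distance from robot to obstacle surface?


center_dist = sqrt((8.4-4.5)^2 + (2.3-7.0)^2)
= sqrt(15.21 + 22.09)
= 6.1074
min_dist = center_dist - radius = 6.1074 - 1.3 = 4.8074 m


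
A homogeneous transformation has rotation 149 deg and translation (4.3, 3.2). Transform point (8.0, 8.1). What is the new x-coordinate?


x' = cos(theta)*px - sin(theta)*py + tx
= -0.8572*8.0 - 0.515*8.1 + 4.3
= -6.7291


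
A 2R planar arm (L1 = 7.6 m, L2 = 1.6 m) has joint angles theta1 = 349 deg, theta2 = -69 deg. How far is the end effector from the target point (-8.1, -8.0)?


End effector via forward kinematics:
x = L1*cos(t1) + L2*cos(t1+t2) = 7.7382
y = L1*sin(t1) + L2*sin(t1+t2) = -3.0258
Distance to target:
d = sqrt((-8.1 - 7.7382)^2 + (-8.0 - -3.0258)^2)
= sqrt(250.8487 + 24.7423)
= 16.6009 m


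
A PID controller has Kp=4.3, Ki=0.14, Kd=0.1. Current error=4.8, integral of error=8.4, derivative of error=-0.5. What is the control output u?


u = Kp*e + Ki*int(e) + Kd*de/dt
= 4.3*4.8 + 0.14*8.4 + 0.1*(-0.5)
= 20.64 + 1.176 + -0.05
= 21.766


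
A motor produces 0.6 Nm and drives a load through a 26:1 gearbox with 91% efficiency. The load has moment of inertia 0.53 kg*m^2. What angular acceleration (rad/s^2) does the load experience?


tau_out = tau_motor * N * eta
= 0.6 * 26 * 0.91 = 14.196 Nm
alpha = tau_out / I = 14.196 / 0.53
= 26.7849 rad/s^2


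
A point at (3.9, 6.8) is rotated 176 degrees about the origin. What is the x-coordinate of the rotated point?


x' = x*cos(theta) - y*sin(theta)
cos(176 deg) = -0.9976, sin(176 deg) = 0.0698
x' = 3.9 * -0.9976 - 6.8 * 0.0698
= -3.8905 - 0.4743
= -4.3648


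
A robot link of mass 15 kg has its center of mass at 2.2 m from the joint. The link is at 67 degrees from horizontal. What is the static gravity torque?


tau = m*g*L*cos(angle)
= 15 * 9.81 * 2.2 * cos(67 deg)
= 15 * 9.81 * 2.2 * 0.3907
= 126.4914 Nm


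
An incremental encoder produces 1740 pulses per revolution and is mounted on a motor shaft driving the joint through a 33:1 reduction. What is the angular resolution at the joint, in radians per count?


counts per rev = 1740
effective counts at joint = 1740 * 33 = 57420
resolution = 2*pi / 57420
= 1.0943e-04 rad/count


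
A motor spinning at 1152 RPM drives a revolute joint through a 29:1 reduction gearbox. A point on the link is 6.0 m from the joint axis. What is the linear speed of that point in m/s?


omega_motor = 1152 * 2*pi/60 = 120.6372 rad/s
omega_joint = omega_motor / 29 = 4.1599 rad/s
v = omega_joint * r = 4.1599 * 6.0
= 24.9594 m/s


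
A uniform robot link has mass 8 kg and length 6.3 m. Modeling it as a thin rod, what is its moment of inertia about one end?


I = (1/3) * m * L^2
= (1/3) * 8 * 6.3^2
= 0.333333 * 8 * 39.69
= 105.84 kg*m^2


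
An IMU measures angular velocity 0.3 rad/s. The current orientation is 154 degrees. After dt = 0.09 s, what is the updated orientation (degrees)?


delta_theta = w * dt = 0.3 * 0.09 = 0.027 rad
= 1.547 deg
theta_new = 154 + 1.547 = 155.547 deg


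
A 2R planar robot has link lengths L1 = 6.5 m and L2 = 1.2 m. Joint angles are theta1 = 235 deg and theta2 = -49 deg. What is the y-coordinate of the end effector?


Convert angles to radians: theta1 = 4.1015, theta2 = -0.8552
y = L1*sin(theta1) + L2*sin(theta1+theta2)
y = -5.3245 + -0.1254
y = -5.4499


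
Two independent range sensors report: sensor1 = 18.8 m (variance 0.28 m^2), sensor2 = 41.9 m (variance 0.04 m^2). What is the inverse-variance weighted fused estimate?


w1 = (1/var1) / (1/var1 + 1/var2)
   = 3.5714 / (3.5714 + 25.0) = 0.125
w2 = 1 - w1 = 0.875
fused = w1*s1 + w2*s2 = 2.35 + 36.6625
= 39.0125 m


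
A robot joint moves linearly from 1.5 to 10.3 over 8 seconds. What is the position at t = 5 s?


s = t/T = 5/8 = 0.625
p(t) = p0 + (pf-p0)*s
= 1.5 + (10.3 - 1.5) * 0.625
= 7.0


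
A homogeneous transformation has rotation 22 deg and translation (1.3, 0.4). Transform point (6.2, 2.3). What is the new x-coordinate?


x' = cos(theta)*px - sin(theta)*py + tx
= 0.9272*6.2 - 0.3746*2.3 + 1.3
= 6.1869


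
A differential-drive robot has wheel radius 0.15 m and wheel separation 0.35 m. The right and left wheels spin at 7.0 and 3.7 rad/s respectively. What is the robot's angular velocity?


vR = r*wR = 0.15*7.0 = 1.05 m/s
vL = r*wL = 0.15*3.7 = 0.555 m/s
v = (vR+vL)/2 = 0.8025 m/s
omega = (vR-vL)/L = 1.4143 rad/s
angular velocity = 1.4143 rad/s


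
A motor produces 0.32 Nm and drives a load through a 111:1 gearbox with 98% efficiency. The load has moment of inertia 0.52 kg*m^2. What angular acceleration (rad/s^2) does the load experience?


tau_out = tau_motor * N * eta
= 0.32 * 111 * 0.98 = 34.8096 Nm
alpha = tau_out / I = 34.8096 / 0.52
= 66.9415 rad/s^2


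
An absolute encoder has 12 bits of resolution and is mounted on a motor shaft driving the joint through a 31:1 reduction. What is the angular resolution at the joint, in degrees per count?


counts = 2^12 = 4096
effective counts at joint = 4096 * 31 = 126976
resolution = 360 / 126976
= 0.0028 deg/count


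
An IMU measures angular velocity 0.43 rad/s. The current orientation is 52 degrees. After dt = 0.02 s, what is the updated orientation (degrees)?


delta_theta = w * dt = 0.43 * 0.02 = 0.0086 rad
= 0.4927 deg
theta_new = 52 + 0.4927 = 52.4927 deg


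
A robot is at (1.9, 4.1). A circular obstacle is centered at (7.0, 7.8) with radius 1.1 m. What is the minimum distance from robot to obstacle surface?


center_dist = sqrt((1.9-7.0)^2 + (4.1-7.8)^2)
= sqrt(26.01 + 13.69)
= 6.3008
min_dist = center_dist - radius = 6.3008 - 1.1 = 5.2008 m


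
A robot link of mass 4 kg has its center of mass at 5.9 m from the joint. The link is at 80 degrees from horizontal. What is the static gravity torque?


tau = m*g*L*cos(angle)
= 4 * 9.81 * 5.9 * cos(80 deg)
= 4 * 9.81 * 5.9 * 0.1736
= 40.2023 Nm


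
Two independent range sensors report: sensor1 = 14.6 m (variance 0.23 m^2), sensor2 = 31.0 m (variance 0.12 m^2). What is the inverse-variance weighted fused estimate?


w1 = (1/var1) / (1/var1 + 1/var2)
   = 4.3478 / (4.3478 + 8.3333) = 0.3429
w2 = 1 - w1 = 0.6571
fused = w1*s1 + w2*s2 = 5.0057 + 20.3714
= 25.3771 m


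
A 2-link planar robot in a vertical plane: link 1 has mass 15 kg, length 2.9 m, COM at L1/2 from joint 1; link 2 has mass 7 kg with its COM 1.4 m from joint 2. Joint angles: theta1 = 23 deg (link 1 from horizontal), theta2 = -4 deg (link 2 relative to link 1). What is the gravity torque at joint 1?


Horizontal distance from joint 1 to link-1 COM:
  x_c1 = (L1/2)*cos(t1) = 1.45 * 0.9205 = 1.3347 m
Horizontal distance from joint 1 to link-2 COM:
  x_c2 = L1*cos(t1) + Lc2*cos(t1+t2)
       = 2.9*0.9205 + 1.4*0.9455 = 3.9932 m
tau1 = m1*g*x_c1 + m2*g*x_c2
     = 15*9.81*1.3347 + 7*9.81*3.9932
     = 196.4058 + 274.2124
     = 470.6182 Nm


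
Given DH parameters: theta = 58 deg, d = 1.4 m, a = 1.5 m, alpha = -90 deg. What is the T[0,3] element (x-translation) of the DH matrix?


T[0,3] = a * cos(theta)
= 1.5 * cos(58 deg)
= 1.5 * 0.5299
= 0.7949


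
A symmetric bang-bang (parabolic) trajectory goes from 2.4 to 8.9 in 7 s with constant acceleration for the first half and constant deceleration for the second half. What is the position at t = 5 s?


Symmetric rest-to-rest: each phase covers (pf-p0)/2 in time T/2. 0.5*a*(T/2)^2 = (pf-p0)/2 => a = 4*(pf-p0)/T^2
a = 4*(8.9-2.4)/7^2 = 0.5306
t = 5 is in the deceleration phase (t > T/2).
p = pf - 0.5*a*(T-t)^2 = 8.9 - 0.5*0.5306*2^2
= 7.8388


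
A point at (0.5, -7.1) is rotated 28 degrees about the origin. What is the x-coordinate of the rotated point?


x' = x*cos(theta) - y*sin(theta)
cos(28 deg) = 0.8829, sin(28 deg) = 0.4695
x' = 0.5 * 0.8829 - -7.1 * 0.4695
= 0.4415 - -3.3332
= 3.7747


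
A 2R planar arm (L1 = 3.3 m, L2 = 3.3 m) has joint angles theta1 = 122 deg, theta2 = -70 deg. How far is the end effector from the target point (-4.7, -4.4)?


End effector via forward kinematics:
x = L1*cos(t1) + L2*cos(t1+t2) = 0.2829
y = L1*sin(t1) + L2*sin(t1+t2) = 5.399
Distance to target:
d = sqrt((-4.7 - 0.2829)^2 + (-4.4 - 5.399)^2)
= sqrt(24.8298 + 96.0203)
= 10.9932 m


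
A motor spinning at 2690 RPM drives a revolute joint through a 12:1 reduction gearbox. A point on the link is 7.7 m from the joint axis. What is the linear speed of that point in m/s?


omega_motor = 2690 * 2*pi/60 = 281.6961 rad/s
omega_joint = omega_motor / 12 = 23.4747 rad/s
v = omega_joint * r = 23.4747 * 7.7
= 180.755 m/s


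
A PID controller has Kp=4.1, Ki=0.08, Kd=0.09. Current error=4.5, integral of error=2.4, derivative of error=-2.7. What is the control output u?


u = Kp*e + Ki*int(e) + Kd*de/dt
= 4.1*4.5 + 0.08*2.4 + 0.09*(-2.7)
= 18.45 + 0.192 + -0.243
= 18.399


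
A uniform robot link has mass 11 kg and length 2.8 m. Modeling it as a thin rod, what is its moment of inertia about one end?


I = (1/3) * m * L^2
= (1/3) * 11 * 2.8^2
= 0.333333 * 11 * 7.84
= 28.7467 kg*m^2


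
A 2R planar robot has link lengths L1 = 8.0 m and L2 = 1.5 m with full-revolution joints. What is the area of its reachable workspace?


r_max = L1 + L2 = 9.5 m
r_min = |L1 - L2| = 6.5 m
Area = pi*(r_max^2 - r_min^2)
= pi*(90.25 - 42.25)
= pi * 48.0
= 150.7964 m^2


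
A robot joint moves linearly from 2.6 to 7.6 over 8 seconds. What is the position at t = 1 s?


s = t/T = 1/8 = 0.125
p(t) = p0 + (pf-p0)*s
= 2.6 + (7.6 - 2.6) * 0.125
= 3.225


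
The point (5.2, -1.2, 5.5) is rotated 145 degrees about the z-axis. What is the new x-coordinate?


Rotation about z-axis: x' = x*cos(theta) - y*sin(theta)
= 5.2 * -0.8192 - -1.2 * 0.5736
= -3.5713


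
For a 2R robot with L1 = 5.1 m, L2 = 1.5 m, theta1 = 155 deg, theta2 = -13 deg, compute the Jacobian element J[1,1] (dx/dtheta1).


J[1,1] = -L1*sin(t1) - L2*sin(t1+t2)
= -5.1*sin(155) - 1.5*sin(142)
= -3.0788


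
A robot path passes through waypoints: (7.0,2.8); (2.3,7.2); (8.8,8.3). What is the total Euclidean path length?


Segment lengths:
  seg1 = sqrt((-4.7)^2 + (4.4)^2) = 6.4382
  seg2 = sqrt((6.5)^2 + (1.1)^2) = 6.5924
Total = 13.0306


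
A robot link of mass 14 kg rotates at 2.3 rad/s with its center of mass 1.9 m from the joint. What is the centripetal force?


F = m * omega^2 * r
= 14 * 2.3^2 * 1.9
= 14 * 5.29 * 1.9
= 140.714 N


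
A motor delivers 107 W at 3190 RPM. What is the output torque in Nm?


omega = 3190 * 2*pi/60 = 334.056 rad/s
tau = P / omega = 107 / 334.056
= 0.3203 Nm


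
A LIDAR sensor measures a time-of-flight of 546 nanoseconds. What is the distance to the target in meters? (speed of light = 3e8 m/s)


tof = 546 ns = 5.46e-07 s
dist = c * tof / 2
= 3e8 * 5.46e-07 / 2
= 81.9 m


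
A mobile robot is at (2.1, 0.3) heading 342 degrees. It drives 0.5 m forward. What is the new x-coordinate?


x_new = x0 + d*cos(theta)
= 2.1 + 0.5*cos(342)
= 2.1 + 0.4755
= 2.5755


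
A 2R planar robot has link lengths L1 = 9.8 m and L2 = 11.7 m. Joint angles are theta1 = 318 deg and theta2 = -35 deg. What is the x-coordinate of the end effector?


Convert angles to radians: theta1 = 5.5501, theta2 = -0.6109
x = L1*cos(theta1) + L2*cos(theta1+theta2)
x = 7.2828 + 2.6319
x = 9.9147


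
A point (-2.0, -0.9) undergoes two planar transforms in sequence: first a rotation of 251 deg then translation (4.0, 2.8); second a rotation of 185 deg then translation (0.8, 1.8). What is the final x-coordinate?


After transform 1:
x1 = cos(251)*-2.0 - sin(251)*-0.9 + 4.0 = 3.8002
y1 = sin(251)*-2.0 + cos(251)*-0.9 + 2.8 = 4.984
After transform 2:
x2 = cos(185)*3.8002 - sin(185)*4.984 + 0.8
= -2.5513


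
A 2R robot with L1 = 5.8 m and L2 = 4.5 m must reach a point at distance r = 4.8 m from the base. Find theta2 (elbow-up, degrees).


cos(theta2) = (r^2 - L1^2 - L2^2) / (2*L1*L2)
cos(theta2) = (23.04 - 33.64 - 20.25) / 52.2
cos(theta2) = -0.590996
theta2 = 126.2277 degrees


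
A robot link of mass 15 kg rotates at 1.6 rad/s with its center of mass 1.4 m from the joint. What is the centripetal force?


F = m * omega^2 * r
= 15 * 1.6^2 * 1.4
= 15 * 2.56 * 1.4
= 53.76 N


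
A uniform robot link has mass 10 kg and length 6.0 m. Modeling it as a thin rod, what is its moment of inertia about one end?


I = (1/3) * m * L^2
= (1/3) * 10 * 6.0^2
= 0.333333 * 10 * 36.0
= 120.0 kg*m^2


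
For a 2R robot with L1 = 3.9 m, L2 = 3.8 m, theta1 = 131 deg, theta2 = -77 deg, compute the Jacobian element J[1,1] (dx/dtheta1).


J[1,1] = -L1*sin(t1) - L2*sin(t1+t2)
= -3.9*sin(131) - 3.8*sin(54)
= -6.0176


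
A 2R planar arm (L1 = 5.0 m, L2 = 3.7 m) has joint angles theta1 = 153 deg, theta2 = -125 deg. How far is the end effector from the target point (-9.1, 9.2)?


End effector via forward kinematics:
x = L1*cos(t1) + L2*cos(t1+t2) = -1.1881
y = L1*sin(t1) + L2*sin(t1+t2) = 4.007
Distance to target:
d = sqrt((-9.1 - -1.1881)^2 + (9.2 - 4.007)^2)
= sqrt(62.5977 + 26.9673)
= 9.4639 m


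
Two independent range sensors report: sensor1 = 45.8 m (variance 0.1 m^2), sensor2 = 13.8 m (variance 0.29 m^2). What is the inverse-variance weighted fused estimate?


w1 = (1/var1) / (1/var1 + 1/var2)
   = 10.0 / (10.0 + 3.4483) = 0.7436
w2 = 1 - w1 = 0.2564
fused = w1*s1 + w2*s2 = 34.0564 + 3.5385
= 37.5949 m


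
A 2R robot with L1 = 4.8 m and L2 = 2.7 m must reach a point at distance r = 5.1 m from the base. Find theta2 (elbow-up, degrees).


cos(theta2) = (r^2 - L1^2 - L2^2) / (2*L1*L2)
cos(theta2) = (26.01 - 23.04 - 7.29) / 25.92
cos(theta2) = -0.166667
theta2 = 99.5941 degrees


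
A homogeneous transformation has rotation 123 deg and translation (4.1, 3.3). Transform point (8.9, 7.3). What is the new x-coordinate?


x' = cos(theta)*px - sin(theta)*py + tx
= -0.5446*8.9 - 0.8387*7.3 + 4.1
= -6.8696


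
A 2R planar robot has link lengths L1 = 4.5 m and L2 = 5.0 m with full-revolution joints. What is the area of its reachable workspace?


r_max = L1 + L2 = 9.5 m
r_min = |L1 - L2| = 0.5 m
Area = pi*(r_max^2 - r_min^2)
= pi*(90.25 - 0.25)
= pi * 90.0
= 282.7433 m^2


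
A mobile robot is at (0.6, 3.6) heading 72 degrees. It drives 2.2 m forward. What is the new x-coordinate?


x_new = x0 + d*cos(theta)
= 0.6 + 2.2*cos(72)
= 0.6 + 0.6798
= 1.2798


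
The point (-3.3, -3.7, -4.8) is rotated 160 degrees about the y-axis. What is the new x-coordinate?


Rotation about y-axis: x' = x*cos(theta) + z*sin(theta)
= -3.3 * -0.9397 + -4.8 * 0.342
= 1.4593


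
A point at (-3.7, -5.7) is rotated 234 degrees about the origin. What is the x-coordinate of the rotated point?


x' = x*cos(theta) - y*sin(theta)
cos(234 deg) = -0.5878, sin(234 deg) = -0.809
x' = -3.7 * -0.5878 - -5.7 * -0.809
= 2.1748 - 4.6114
= -2.4366


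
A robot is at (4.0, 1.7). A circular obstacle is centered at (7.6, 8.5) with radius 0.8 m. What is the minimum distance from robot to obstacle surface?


center_dist = sqrt((4.0-7.6)^2 + (1.7-8.5)^2)
= sqrt(12.96 + 46.24)
= 7.6942
min_dist = center_dist - radius = 7.6942 - 0.8 = 6.8942 m


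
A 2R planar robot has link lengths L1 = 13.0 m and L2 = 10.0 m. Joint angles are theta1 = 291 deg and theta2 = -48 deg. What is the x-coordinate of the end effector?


Convert angles to radians: theta1 = 5.0789, theta2 = -0.8378
x = L1*cos(theta1) + L2*cos(theta1+theta2)
x = 4.6588 + -4.5399
x = 0.1189


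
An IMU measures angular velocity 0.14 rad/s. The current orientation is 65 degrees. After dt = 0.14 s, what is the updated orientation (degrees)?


delta_theta = w * dt = 0.14 * 0.14 = 0.0196 rad
= 1.123 deg
theta_new = 65 + 1.123 = 66.123 deg


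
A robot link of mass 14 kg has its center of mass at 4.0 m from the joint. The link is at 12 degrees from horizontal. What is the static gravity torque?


tau = m*g*L*cos(angle)
= 14 * 9.81 * 4.0 * cos(12 deg)
= 14 * 9.81 * 4.0 * 0.9781
= 537.3552 Nm


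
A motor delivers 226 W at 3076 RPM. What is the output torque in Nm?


omega = 3076 * 2*pi/60 = 322.118 rad/s
tau = P / omega = 226 / 322.118
= 0.7016 Nm


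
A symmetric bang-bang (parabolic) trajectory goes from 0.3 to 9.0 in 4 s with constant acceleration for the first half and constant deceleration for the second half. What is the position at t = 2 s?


Symmetric rest-to-rest: each phase covers (pf-p0)/2 in time T/2. 0.5*a*(T/2)^2 = (pf-p0)/2 => a = 4*(pf-p0)/T^2
a = 4*(9.0-0.3)/4^2 = 2.175
t = 2 is in the acceleration phase (t <= T/2).
p = p0 + 0.5*a*t^2 = 0.3 + 0.5*2.175*2^2
= 4.65


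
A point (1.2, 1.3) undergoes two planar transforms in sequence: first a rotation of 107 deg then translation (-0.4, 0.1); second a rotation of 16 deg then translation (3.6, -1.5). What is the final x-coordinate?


After transform 1:
x1 = cos(107)*1.2 - sin(107)*1.3 + -0.4 = -1.994
y1 = sin(107)*1.2 + cos(107)*1.3 + 0.1 = 0.8675
After transform 2:
x2 = cos(16)*-1.994 - sin(16)*0.8675 + 3.6
= 1.4441


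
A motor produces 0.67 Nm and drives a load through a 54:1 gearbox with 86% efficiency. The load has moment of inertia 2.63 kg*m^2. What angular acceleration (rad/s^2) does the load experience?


tau_out = tau_motor * N * eta
= 0.67 * 54 * 0.86 = 31.1148 Nm
alpha = tau_out / I = 31.1148 / 2.63
= 11.8307 rad/s^2


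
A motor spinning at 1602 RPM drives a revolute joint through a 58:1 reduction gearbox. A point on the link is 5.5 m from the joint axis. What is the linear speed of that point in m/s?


omega_motor = 1602 * 2*pi/60 = 167.761 rad/s
omega_joint = omega_motor / 58 = 2.8924 rad/s
v = omega_joint * r = 2.8924 * 5.5
= 15.9084 m/s


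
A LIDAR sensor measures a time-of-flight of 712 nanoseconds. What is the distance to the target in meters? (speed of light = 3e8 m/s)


tof = 712 ns = 7.12e-07 s
dist = c * tof / 2
= 3e8 * 7.12e-07 / 2
= 106.8 m


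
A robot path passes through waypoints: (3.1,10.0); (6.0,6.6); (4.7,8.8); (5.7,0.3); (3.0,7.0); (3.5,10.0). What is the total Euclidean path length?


Segment lengths:
  seg1 = sqrt((2.9)^2 + (-3.4)^2) = 4.4688
  seg2 = sqrt((-1.3)^2 + (2.2)^2) = 2.5554
  seg3 = sqrt((1.0)^2 + (-8.5)^2) = 8.5586
  seg4 = sqrt((-2.7)^2 + (6.7)^2) = 7.2236
  seg5 = sqrt((0.5)^2 + (3.0)^2) = 3.0414
Total = 25.8477


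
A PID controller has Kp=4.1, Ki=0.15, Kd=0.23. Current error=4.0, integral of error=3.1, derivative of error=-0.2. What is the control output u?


u = Kp*e + Ki*int(e) + Kd*de/dt
= 4.1*4.0 + 0.15*3.1 + 0.23*(-0.2)
= 16.4 + 0.465 + -0.046
= 16.819


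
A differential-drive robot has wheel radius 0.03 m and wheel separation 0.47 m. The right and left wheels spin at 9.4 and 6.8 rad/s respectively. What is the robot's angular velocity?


vR = r*wR = 0.03*9.4 = 0.282 m/s
vL = r*wL = 0.03*6.8 = 0.204 m/s
v = (vR+vL)/2 = 0.243 m/s
omega = (vR-vL)/L = 0.166 rad/s
angular velocity = 0.166 rad/s


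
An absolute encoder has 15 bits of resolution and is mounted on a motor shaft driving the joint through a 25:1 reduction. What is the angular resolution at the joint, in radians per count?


counts = 2^15 = 32768
effective counts at joint = 32768 * 25 = 819200
resolution = 2*pi / 819200
= 7.6699e-06 rad/count


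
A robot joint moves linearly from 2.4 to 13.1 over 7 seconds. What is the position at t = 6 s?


s = t/T = 6/7 = 0.8571
p(t) = p0 + (pf-p0)*s
= 2.4 + (13.1 - 2.4) * 0.8571
= 11.5714


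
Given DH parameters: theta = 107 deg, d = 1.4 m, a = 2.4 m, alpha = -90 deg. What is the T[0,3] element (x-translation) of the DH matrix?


T[0,3] = a * cos(theta)
= 2.4 * cos(107 deg)
= 2.4 * -0.2924
= -0.7017


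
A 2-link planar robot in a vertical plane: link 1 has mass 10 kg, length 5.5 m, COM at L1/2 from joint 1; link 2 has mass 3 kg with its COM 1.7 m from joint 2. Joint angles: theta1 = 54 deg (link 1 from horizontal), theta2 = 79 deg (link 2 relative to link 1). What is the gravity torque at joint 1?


Horizontal distance from joint 1 to link-1 COM:
  x_c1 = (L1/2)*cos(t1) = 2.75 * 0.5878 = 1.6164 m
Horizontal distance from joint 1 to link-2 COM:
  x_c2 = L1*cos(t1) + Lc2*cos(t1+t2)
       = 5.5*0.5878 + 1.7*-0.682 = 2.0734 m
tau1 = m1*g*x_c1 + m2*g*x_c2
     = 10*9.81*1.6164 + 3*9.81*2.0734
     = 158.5698 + 61.0208
     = 219.5906 Nm


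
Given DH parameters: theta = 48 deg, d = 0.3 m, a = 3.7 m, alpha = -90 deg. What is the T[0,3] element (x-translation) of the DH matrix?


T[0,3] = a * cos(theta)
= 3.7 * cos(48 deg)
= 3.7 * 0.6691
= 2.4758


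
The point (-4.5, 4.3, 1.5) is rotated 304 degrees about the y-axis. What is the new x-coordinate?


Rotation about y-axis: x' = x*cos(theta) + z*sin(theta)
= -4.5 * 0.5592 + 1.5 * -0.829
= -3.7599


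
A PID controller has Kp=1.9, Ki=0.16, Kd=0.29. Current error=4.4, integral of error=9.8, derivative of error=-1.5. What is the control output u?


u = Kp*e + Ki*int(e) + Kd*de/dt
= 1.9*4.4 + 0.16*9.8 + 0.29*(-1.5)
= 8.36 + 1.568 + -0.435
= 9.493


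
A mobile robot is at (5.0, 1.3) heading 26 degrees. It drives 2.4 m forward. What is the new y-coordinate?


y_new = y0 + d*sin(theta)
= 1.3 + 2.4*sin(26)
= 1.3 + 1.0521
= 2.3521


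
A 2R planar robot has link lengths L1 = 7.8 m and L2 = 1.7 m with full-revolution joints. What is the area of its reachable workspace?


r_max = L1 + L2 = 9.5 m
r_min = |L1 - L2| = 6.1 m
Area = pi*(r_max^2 - r_min^2)
= pi*(90.25 - 37.21)
= pi * 53.04
= 166.6301 m^2


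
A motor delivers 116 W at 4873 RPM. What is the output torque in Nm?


omega = 4873 * 2*pi/60 = 510.2994 rad/s
tau = P / omega = 116 / 510.2994
= 0.2273 Nm


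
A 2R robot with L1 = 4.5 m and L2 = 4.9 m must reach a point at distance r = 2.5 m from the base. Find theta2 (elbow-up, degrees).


cos(theta2) = (r^2 - L1^2 - L2^2) / (2*L1*L2)
cos(theta2) = (6.25 - 20.25 - 24.01) / 44.1
cos(theta2) = -0.861905
theta2 = 149.5311 degrees


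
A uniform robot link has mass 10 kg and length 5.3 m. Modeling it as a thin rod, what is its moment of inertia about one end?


I = (1/3) * m * L^2
= (1/3) * 10 * 5.3^2
= 0.333333 * 10 * 28.09
= 93.6333 kg*m^2


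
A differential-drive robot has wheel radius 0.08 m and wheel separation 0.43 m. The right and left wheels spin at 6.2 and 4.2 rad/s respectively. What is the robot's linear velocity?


vR = r*wR = 0.08*6.2 = 0.496 m/s
vL = r*wL = 0.08*4.2 = 0.336 m/s
v = (vR+vL)/2 = 0.416 m/s
omega = (vR-vL)/L = 0.3721 rad/s
linear velocity = 0.416 m/s


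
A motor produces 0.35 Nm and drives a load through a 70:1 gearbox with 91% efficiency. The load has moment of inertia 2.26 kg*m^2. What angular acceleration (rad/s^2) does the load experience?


tau_out = tau_motor * N * eta
= 0.35 * 70 * 0.91 = 22.295 Nm
alpha = tau_out / I = 22.295 / 2.26
= 9.865 rad/s^2


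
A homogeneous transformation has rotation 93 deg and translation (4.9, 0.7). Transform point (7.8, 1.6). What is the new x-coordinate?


x' = cos(theta)*px - sin(theta)*py + tx
= -0.0523*7.8 - 0.9986*1.6 + 4.9
= 2.894


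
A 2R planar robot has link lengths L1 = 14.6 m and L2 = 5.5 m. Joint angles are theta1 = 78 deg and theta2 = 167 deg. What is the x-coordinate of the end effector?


Convert angles to radians: theta1 = 1.3614, theta2 = 2.9147
x = L1*cos(theta1) + L2*cos(theta1+theta2)
x = 3.0355 + -2.3244
x = 0.7111


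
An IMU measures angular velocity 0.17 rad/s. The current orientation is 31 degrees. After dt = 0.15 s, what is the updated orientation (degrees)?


delta_theta = w * dt = 0.17 * 0.15 = 0.0255 rad
= 1.461 deg
theta_new = 31 + 1.461 = 32.461 deg


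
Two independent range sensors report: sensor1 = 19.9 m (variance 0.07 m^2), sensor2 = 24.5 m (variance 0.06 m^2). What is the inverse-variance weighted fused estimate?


w1 = (1/var1) / (1/var1 + 1/var2)
   = 14.2857 / (14.2857 + 16.6667) = 0.4615
w2 = 1 - w1 = 0.5385
fused = w1*s1 + w2*s2 = 9.1846 + 13.1923
= 22.3769 m
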